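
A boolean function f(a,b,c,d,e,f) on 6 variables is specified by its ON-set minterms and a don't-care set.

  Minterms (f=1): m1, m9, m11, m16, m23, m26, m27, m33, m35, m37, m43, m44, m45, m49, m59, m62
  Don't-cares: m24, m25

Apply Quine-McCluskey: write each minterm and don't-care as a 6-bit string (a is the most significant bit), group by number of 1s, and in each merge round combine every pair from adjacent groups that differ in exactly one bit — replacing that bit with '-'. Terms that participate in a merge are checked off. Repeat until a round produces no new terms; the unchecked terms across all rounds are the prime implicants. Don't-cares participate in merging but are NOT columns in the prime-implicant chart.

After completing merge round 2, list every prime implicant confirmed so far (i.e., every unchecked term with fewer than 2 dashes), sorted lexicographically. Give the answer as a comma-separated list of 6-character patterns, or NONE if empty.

[col 0] 000001*, 001001*, 001011*, 010000*, 010111, 011000*, 011001*, 011010*, 011011*, 100001*, 100011*, 100101*, 101011*, 101100*, 101101*, 110001*, 111011*, 111110
[col 1] -00001, -01011*, -11011*, 0-1001*, 0-1011*, 00-001, 0010-1*, 01-000, 0110-0*, 0110-1*, 01100-*, 01101-*, 1-0001, 1-1011*, 10-011, 10-101, 100-01, 1000-1, 10110-
[col 2] --1011, 0-10-1, 0110--
Prime implicants: --1011, -00001, 0-10-1, 00-001, 01-000, 010111, 0110--, 1-0001, 10-011, 10-101, 100-01, 1000-1, 10110-, 111110

-00001, 00-001, 01-000, 010111, 1-0001, 10-011, 10-101, 100-01, 1000-1, 10110-, 111110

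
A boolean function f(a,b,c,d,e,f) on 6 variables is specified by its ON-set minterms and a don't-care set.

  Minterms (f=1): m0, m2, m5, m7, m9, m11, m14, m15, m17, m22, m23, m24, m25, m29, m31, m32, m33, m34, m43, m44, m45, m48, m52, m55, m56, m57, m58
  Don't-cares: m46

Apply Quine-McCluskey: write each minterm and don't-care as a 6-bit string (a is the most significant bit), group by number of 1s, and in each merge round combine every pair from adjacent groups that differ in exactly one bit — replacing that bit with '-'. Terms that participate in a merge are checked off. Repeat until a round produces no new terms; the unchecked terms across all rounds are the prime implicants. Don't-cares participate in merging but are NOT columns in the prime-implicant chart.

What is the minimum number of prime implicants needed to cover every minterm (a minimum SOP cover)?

[col 0] 000000*, 000010*, 000101*, 000111*, 001001*, 001011*, 001110*, 001111*, 010001*, 010110*, 010111*, 011000*, 011001*, 011101*, 011111*, 100000*, 100001*, 100010*, 101011*, 101100*, 101101*, 101110*, 110000*, 110100*, 110111*, 111000*, 111001*, 111010*
[col 1] -00000*, -00010*, -01011, -01110, -10111, -11000*, -11001*, 0-0111*, 0-1001, 0-1111*, 00-111*, 0000-0*, 0001-1, 001-11, 0010-1, 00111-, 01-001, 01-111*, 01011-, 011-01, 01100-*, 0111-1, 1-0000, 1000-0*, 10000-, 1011-0, 10110-, 11-000, 110-00, 1110-0, 11100-*
[col 2] -000-0, -1100-, 0--111
Prime implicants: -000-0, -01011, -01110, -10111, -1100-, 0--111, 0-1001, 0001-1, 001-11, 0010-1, 00111-, 01-001, 01011-, 011-01, 0111-1, 1-0000, 10000-, 1011-0, 10110-, 11-000, 110-00, 1110-0
PI chart (minterm → PIs covering it):
  0 | -000-0  (sole → essential)
  2 | -000-0  (sole → essential)
  5 | 0001-1  (sole → essential)
  7 | 0--111,0001-1
  9 | 0-1001,0010-1
  11 | -01011,001-11,0010-1
  14 | -01110,00111-
  15 | 0--111,001-11,00111-
  17 | 01-001  (sole → essential)
  22 | 01011-  (sole → essential)
  23 | -10111,0--111,01011-
  24 | -1100-  (sole → essential)
  25 | -1100-,0-1001,01-001,011-01
  29 | 011-01,0111-1
  31 | 0--111,0111-1
  32 | -000-0,1-0000,10000-
  33 | 10000-  (sole → essential)
  34 | -000-0  (sole → essential)
  43 | -01011  (sole → essential)
  44 | 1011-0,10110-
  45 | 10110-  (sole → essential)
  48 | 1-0000,11-000,110-00
  52 | 110-00  (sole → essential)
  55 | -10111  (sole → essential)
  56 | -1100-,11-000,1110-0
  57 | -1100-  (sole → essential)
  58 | 1110-0  (sole → essential)
Essential prime implicants: -000-0, -01011, -10111, -1100-, 0001-1, 01-001, 01011-, 10000-, 10110-, 110-00, 1110-0
Petrick residual → 0-1001, 00111-, 0111-1
Minimum SOP uses 14 PIs: b'c'd'f' + b'cd'ef + bc'def + bcd'e' + a'cd'e'f + a'b'c'df + a'b'cde + a'bd'e'f + a'bc'de + a'bcdf + ab'c'd'e' + ab'cde' + abc'e'f' + abcd'f'

14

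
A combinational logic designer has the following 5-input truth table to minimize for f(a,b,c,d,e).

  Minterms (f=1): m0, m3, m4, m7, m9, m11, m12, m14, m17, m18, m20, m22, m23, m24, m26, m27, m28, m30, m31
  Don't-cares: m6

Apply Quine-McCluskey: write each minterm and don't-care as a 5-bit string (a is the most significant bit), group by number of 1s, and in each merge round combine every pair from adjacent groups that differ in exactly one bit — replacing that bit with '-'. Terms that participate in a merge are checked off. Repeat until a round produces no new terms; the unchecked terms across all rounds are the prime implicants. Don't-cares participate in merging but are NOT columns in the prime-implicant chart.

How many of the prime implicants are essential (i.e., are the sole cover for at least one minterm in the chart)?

[col 0] 00000*, 00011*, 00100*, 00110*, 00111*, 01001*, 01011*, 01100*, 01110*, 10001, 10010*, 10100*, 10110*, 10111*, 11000*, 11010*, 11011*, 11100*, 11110*, 11111*
[col 1] -0100*, -0110*, -0111*, -1011, -1100*, -1110*, 0-011, 0-100*, 0-110*, 00-00, 00-11, 001-0*, 0011-*, 010-1, 011-0*, 1-010*, 1-100*, 1-110*, 1-111*, 10-10*, 101-0*, 1011-*, 11-00*, 11-10*, 11-11*, 110-0*, 1101-*, 111-0*, 1111-*
[col 2] --100*, --110*, -01-0*, -011-, -11-0*, 0-1-0*, 1--10, 1-1-0*, 1-11-, 11--0, 11-1-
[col 3] --1-0
Prime implicants: --1-0, -011-, -1011, 0-011, 00-00, 00-11, 010-1, 1--10, 1-11-, 10001, 11--0, 11-1-
PI chart (minterm → PIs covering it):
  0 | 00-00  (sole → essential)
  3 | 0-011,00-11
  4 | --1-0,00-00
  7 | -011-,00-11
  9 | 010-1  (sole → essential)
  11 | -1011,0-011,010-1
  12 | --1-0  (sole → essential)
  14 | --1-0  (sole → essential)
  17 | 10001  (sole → essential)
  18 | 1--10  (sole → essential)
  20 | --1-0  (sole → essential)
  22 | --1-0,-011-,1--10,1-11-
  23 | -011-,1-11-
  24 | 11--0  (sole → essential)
  26 | 1--10,11--0,11-1-
  27 | -1011,11-1-
  28 | --1-0,11--0
  30 | --1-0,1--10,1-11-,11--0,11-1-
  31 | 1-11-,11-1-
Essential prime implicants: --1-0, 00-00, 010-1, 1--10, 10001, 11--0

6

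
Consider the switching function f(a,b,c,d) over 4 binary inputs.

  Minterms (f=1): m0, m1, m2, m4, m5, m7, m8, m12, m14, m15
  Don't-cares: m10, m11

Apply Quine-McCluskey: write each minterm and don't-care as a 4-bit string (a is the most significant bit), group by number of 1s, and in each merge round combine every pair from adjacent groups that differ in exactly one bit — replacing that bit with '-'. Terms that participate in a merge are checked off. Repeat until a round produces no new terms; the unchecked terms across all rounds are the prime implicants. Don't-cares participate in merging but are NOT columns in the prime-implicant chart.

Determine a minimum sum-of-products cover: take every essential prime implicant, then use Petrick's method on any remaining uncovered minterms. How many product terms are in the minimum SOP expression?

4

size-2^0 implicants → 0000(✓)  0001(✓)  0010(✓)  0100(✓)  0101(✓)  0111(✓)  1000(✓)  1010(✓)  1011(✓)  1100(✓)  1110(✓)  1111(✓)
size-2^1 implicants → -000(✓)  -010(✓)  -100(✓)  -111  0-00(✓)  0-01(✓)  00-0(✓)  000-(✓)  01-1  010-(✓)  1-00(✓)  1-10(✓)  1-11(✓)  10-0(✓)  101-(✓)  11-0(✓)  111-(✓)
size-2^2 implicants → --00  -0-0  0-0-  1--0  1-1-
Unchecked terms (primes): --00, -0-0, -111, 0-0-, 01-1, 1--0, 1-1-
Minterm coverage:
  m0 ⊆ --00,-0-0,0-0-
  m1 ⊆ 0-0- [E]
  m2 ⊆ -0-0 [E]
  m4 ⊆ --00,0-0-
  m5 ⊆ 0-0-,01-1
  m7 ⊆ -111,01-1
  m8 ⊆ --00,-0-0,1--0
  m12 ⊆ --00,1--0
  m14 ⊆ 1--0,1-1-
  m15 ⊆ -111,1-1-
E = {-0-0, 0-0-}
Petrick residual → -111, 1--0
Cover = b'd' + bcd + a'c' + ad'  |cover|=4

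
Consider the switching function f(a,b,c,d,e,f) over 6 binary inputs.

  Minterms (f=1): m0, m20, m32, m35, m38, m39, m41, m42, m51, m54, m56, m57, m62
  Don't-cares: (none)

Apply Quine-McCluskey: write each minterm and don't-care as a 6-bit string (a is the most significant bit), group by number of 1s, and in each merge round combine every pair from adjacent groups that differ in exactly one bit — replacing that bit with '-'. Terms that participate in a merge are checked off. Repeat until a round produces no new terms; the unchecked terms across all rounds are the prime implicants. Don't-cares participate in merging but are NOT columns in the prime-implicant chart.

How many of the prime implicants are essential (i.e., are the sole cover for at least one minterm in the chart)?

Round 0: 000000✓ 010100 100000✓ 100011✓ 100110✓ 100111✓ 101001✓ 101010 110011✓ 110110✓ 111000✓ 111001✓ 111110✓
Round 1: -00000 1-0011 1-0110 1-1001 100-11 10011- 11-110 11100-
PIs = {-00000, 010100, 1-0011, 1-0110, 1-1001, 100-11, 10011-, 101010, 11-110, 11100-}
Coverage chart:
  m0: -00000 ←essential
  m20: 010100 ←essential
  m32: -00000 ←essential
  m35: 1-0011,100-11
  m38: 1-0110,10011-
  m39: 100-11,10011-
  m41: 1-1001 ←essential
  m42: 101010 ←essential
  m51: 1-0011 ←essential
  m54: 1-0110,11-110
  m56: 11100- ←essential
  m57: 1-1001,11100-
  m62: 11-110 ←essential
Essential: -00000, 010100, 1-0011, 1-1001, 101010, 11-110, 11100-

7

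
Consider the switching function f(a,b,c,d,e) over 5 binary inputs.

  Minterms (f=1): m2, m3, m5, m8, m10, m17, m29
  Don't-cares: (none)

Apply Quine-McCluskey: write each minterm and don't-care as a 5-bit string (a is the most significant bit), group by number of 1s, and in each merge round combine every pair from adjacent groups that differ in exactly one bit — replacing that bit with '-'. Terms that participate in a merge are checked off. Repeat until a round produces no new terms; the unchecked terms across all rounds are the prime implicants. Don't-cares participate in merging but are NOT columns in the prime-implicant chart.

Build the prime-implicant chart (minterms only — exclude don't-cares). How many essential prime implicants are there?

5

Round 0: 00010✓ 00011✓ 00101 01000✓ 01010✓ 10001 11101
Round 1: 0-010 0001- 010-0
PIs = {0-010, 0001-, 00101, 010-0, 10001, 11101}
Coverage chart:
  m2: 0-010,0001-
  m3: 0001- ←essential
  m5: 00101 ←essential
  m8: 010-0 ←essential
  m10: 0-010,010-0
  m17: 10001 ←essential
  m29: 11101 ←essential
Essential: 0001-, 00101, 010-0, 10001, 11101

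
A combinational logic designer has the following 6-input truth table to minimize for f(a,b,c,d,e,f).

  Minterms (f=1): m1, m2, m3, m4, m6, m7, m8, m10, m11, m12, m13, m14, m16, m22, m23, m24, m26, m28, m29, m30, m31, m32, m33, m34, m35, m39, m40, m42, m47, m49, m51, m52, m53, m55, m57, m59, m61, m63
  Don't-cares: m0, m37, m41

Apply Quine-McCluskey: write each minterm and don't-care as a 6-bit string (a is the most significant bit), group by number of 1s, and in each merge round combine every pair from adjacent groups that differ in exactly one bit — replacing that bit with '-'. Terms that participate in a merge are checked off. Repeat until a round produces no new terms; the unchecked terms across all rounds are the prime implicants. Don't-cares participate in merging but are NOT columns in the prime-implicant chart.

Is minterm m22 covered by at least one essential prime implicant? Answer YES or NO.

size-2^0 implicants → 000000(✓)  000001(✓)  000010(✓)  000011(✓)  000100(✓)  000110(✓)  000111(✓)  001000(✓)  001010(✓)  001011(✓)  001100(✓)  001101(✓)  001110(✓)  010000(✓)  010110(✓)  010111(✓)  011000(✓)  011010(✓)  011100(✓)  011101(✓)  011110(✓)  011111(✓)  100000(✓)  100001(✓)  100010(✓)  100011(✓)  100101(✓)  100111(✓)  101000(✓)  101001(✓)  101010(✓)  101111(✓)  110001(✓)  110011(✓)  110100(✓)  110101(✓)  110111(✓)  111001(✓)  111011(✓)  111101(✓)  111111(✓)
size-2^1 implicants → -00000(✓)  -00001(✓)  -00010(✓)  -00011(✓)  -00111(✓)  -01000(✓)  -01010(✓)  -10111(✓)  -11101(✓)  -11111(✓)  0-0000(✓)  0-0110(✓)  0-0111(✓)  0-1000(✓)  0-1010(✓)  0-1100(✓)  0-1101(✓)  0-1110(✓)  00-000(✓)  00-010(✓)  00-011(✓)  00-100(✓)  00-110(✓)  000-00(✓)  000-10(✓)  000-11(✓)  0000-0(✓)  0000-1(✓)  00000-(✓)  00001-(✓)  0001-0(✓)  00011-(✓)  001-00(✓)  001-10(✓)  0010-0(✓)  00101-(✓)  0011-0(✓)  00110-(✓)  01-000(✓)  01-110(✓)  01-111(✓)  01011-(✓)  011-00(✓)  011-10(✓)  0110-0(✓)  0111-0(✓)  0111-1(✓)  01110-(✓)  01111-(✓)  1-0001(✓)  1-0011(✓)  1-0101(✓)  1-0111(✓)  1-1001(✓)  1-1111(✓)  10-000(✓)  10-001(✓)  10-010(✓)  10-111(✓)  100-01(✓)  100-11(✓)  1000-0(✓)  1000-1(✓)  10000-(✓)  10001-(✓)  1001-1(✓)  1010-0(✓)  10100-(✓)  11-001(✓)  11-011(✓)  11-101(✓)  11-111(✓)  110-01(✓)  110-11(✓)  1100-1(✓)  1101-1(✓)  11010-  111-01(✓)  111-11(✓)  1110-1(✓)  1111-1(✓)
size-2^2 implicants → --0111  -0-000(✓)  -0-010(✓)  -00-11  -000-0(✓)  -000-1(✓)  -0000-(✓)  -0001-(✓)  -010-0(✓)  -1-111  -111-1  0--000  0--110  0-011-  0-1-00(✓)  0-1-10(✓)  0-10-0(✓)  0-11-0(✓)  0-110-  00--00(✓)  00--10(✓)  00-0-0(✓)  00-01-  00-1-0(✓)  000--0(✓)  000-1-  0000--(✓)  001--0(✓)  01-11-  011--0(✓)  0111--  1--001  1--111  1-0-01(✓)  1-0-11(✓)  1-00-1(✓)  1-01-1(✓)  10-0-0(✓)  10-00-  100--1(✓)  1000--(✓)  11--01(✓)  11--11(✓)  11-0-1(✓)  11-1-1(✓)  110--1(✓)  111--1(✓)
size-2^3 implicants → -0-0-0  -000--  0-1--0  00---0  1-0--1  11---1
Unchecked terms (primes): --0111, -0-0-0, -00-11, -000--, -1-111, -111-1, 0--000, 0--110, 0-011-, 0-1--0, 0-110-, 00---0, 00-01-, 000-1-, 01-11-, 0111--, 1--001, 1--111, 1-0--1, 10-00-, 11---1, 11010-
Minterm coverage:
  m1 ⊆ -000-- [E]
  m2 ⊆ -0-0-0,-000--,00---0,00-01-,000-1-
  m3 ⊆ -00-11,-000--,00-01-,000-1-
  m4 ⊆ 00---0 [E]
  m6 ⊆ 0--110,0-011-,00---0,000-1-
  m7 ⊆ --0111,-00-11,0-011-,000-1-
  m8 ⊆ -0-0-0,0--000,0-1--0,00---0
  m10 ⊆ -0-0-0,0-1--0,00---0,00-01-
  m11 ⊆ 00-01- [E]
  m12 ⊆ 0-1--0,0-110-,00---0
  m13 ⊆ 0-110- [E]
  m14 ⊆ 0--110,0-1--0,00---0
  m16 ⊆ 0--000 [E]
  m22 ⊆ 0--110,0-011-,01-11-
  m23 ⊆ --0111,-1-111,0-011-,01-11-
  m24 ⊆ 0--000,0-1--0
  m26 ⊆ 0-1--0 [E]
  m28 ⊆ 0-1--0,0-110-,0111--
  m29 ⊆ -111-1,0-110-,0111--
  m30 ⊆ 0--110,0-1--0,01-11-,0111--
  m31 ⊆ -1-111,-111-1,01-11-,0111--
  m32 ⊆ -0-0-0,-000--,10-00-
  m33 ⊆ -000--,1--001,1-0--1,10-00-
  m34 ⊆ -0-0-0,-000--
  m35 ⊆ -00-11,-000--,1-0--1
  m39 ⊆ --0111,-00-11,1--111,1-0--1
  m40 ⊆ -0-0-0,10-00-
  m42 ⊆ -0-0-0 [E]
  m47 ⊆ 1--111 [E]
  m49 ⊆ 1--001,1-0--1,11---1
  m51 ⊆ 1-0--1,11---1
  m52 ⊆ 11010- [E]
  m53 ⊆ 1-0--1,11---1,11010-
  m55 ⊆ --0111,-1-111,1--111,1-0--1,11---1
  m57 ⊆ 1--001,11---1
  m59 ⊆ 11---1 [E]
  m61 ⊆ -111-1,11---1
  m63 ⊆ -1-111,-111-1,1--111,11---1
E = {-0-0-0, -000--, 0--000, 0-1--0, 0-110-, 00---0, 00-01-, 1--111, 11---1, 11010-}

NO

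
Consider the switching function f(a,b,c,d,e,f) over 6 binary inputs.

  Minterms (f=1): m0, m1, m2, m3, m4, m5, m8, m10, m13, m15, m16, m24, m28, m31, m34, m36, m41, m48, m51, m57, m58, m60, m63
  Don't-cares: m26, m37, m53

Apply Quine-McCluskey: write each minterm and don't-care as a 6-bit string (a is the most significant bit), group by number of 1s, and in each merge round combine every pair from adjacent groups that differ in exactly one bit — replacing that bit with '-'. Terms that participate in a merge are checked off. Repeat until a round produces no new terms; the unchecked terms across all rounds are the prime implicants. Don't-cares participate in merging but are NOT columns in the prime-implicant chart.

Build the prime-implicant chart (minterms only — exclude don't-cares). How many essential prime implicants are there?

Round 0: 000000✓ 000001✓ 000010✓ 000011✓ 000100✓ 000101✓ 001000✓ 001010✓ 001101✓ 001111✓ 010000✓ 011000✓ 011010✓ 011100✓ 011111✓ 100010✓ 100100✓ 100101✓ 101001✓ 110000✓ 110011 110101✓ 111001✓ 111010✓ 111100✓ 111111✓
Round 1: -00010 -00100✓ -00101✓ -10000 -11010 -11100 -11111 0-0000✓ 0-1000✓ 0-1010✓ 0-1111 00-000✓ 00-010✓ 00-101 000-00✓ 000-01✓ 0000-0✓ 0000-1✓ 00000-✓ 00001-✓ 00010-✓ 0010-0✓ 0011-1 01-000✓ 011-00 0110-0✓ 1-0101 1-1001 10010-✓
Round 2: -0010- 0--000 0-10-0 00-0-0 000-0- 0000--
PIs = {-00010, -0010-, -10000, -11010, -11100, -11111, 0--000, 0-10-0, 0-1111, 00-0-0, 00-101, 000-0-, 0000--, 0011-1, 011-00, 1-0101, 1-1001, 110011}
Coverage chart:
  m0: 0--000,00-0-0,000-0-,0000--
  m1: 000-0-,0000--
  m2: -00010,00-0-0,0000--
  m3: 0000-- ←essential
  m4: -0010-,000-0-
  m5: -0010-,00-101,000-0-
  m8: 0--000,0-10-0,00-0-0
  m10: 0-10-0,00-0-0
  m13: 00-101,0011-1
  m15: 0-1111,0011-1
  m16: -10000,0--000
  m24: 0--000,0-10-0,011-00
  m28: -11100,011-00
  m31: -11111,0-1111
  m34: -00010 ←essential
  m36: -0010- ←essential
  m41: 1-1001 ←essential
  m48: -10000 ←essential
  m51: 110011 ←essential
  m57: 1-1001 ←essential
  m58: -11010 ←essential
  m60: -11100 ←essential
  m63: -11111 ←essential
Essential: -00010, -0010-, -10000, -11010, -11100, -11111, 0000--, 1-1001, 110011

9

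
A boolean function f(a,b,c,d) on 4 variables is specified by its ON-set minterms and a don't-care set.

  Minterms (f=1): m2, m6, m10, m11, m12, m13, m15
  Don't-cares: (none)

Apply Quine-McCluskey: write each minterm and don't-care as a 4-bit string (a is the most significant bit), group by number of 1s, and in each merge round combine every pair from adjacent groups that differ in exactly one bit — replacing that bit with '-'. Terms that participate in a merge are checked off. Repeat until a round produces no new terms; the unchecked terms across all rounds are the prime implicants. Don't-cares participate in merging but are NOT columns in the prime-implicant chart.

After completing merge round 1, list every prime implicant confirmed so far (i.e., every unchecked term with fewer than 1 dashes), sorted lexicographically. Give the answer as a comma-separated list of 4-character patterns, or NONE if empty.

NONE

Round 0: 0010✓ 0110✓ 1010✓ 1011✓ 1100✓ 1101✓ 1111✓
Round 1: -010 0-10 1-11 101- 11-1 110-
PIs = {-010, 0-10, 1-11, 101-, 11-1, 110-}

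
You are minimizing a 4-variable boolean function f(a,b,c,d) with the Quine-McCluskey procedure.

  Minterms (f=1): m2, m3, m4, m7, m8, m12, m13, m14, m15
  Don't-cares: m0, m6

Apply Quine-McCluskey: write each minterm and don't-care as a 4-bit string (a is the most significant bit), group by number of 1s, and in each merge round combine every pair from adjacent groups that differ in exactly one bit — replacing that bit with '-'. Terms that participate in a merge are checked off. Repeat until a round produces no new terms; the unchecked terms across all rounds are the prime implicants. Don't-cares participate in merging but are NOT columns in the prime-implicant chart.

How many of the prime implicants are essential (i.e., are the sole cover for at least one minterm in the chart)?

3

[col 0] 0000*, 0010*, 0011*, 0100*, 0110*, 0111*, 1000*, 1100*, 1101*, 1110*, 1111*
[col 1] -000*, -100*, -110*, -111*, 0-00*, 0-10*, 0-11*, 00-0*, 001-*, 01-0*, 011-*, 1-00*, 11-0*, 11-1*, 110-*, 111-*
[col 2] --00, -1-0, -11-, 0--0, 0-1-, 11--
Prime implicants: --00, -1-0, -11-, 0--0, 0-1-, 11--
PI chart (minterm → PIs covering it):
  2 | 0--0,0-1-
  3 | 0-1-  (sole → essential)
  4 | --00,-1-0,0--0
  7 | -11-,0-1-
  8 | --00  (sole → essential)
  12 | --00,-1-0,11--
  13 | 11--  (sole → essential)
  14 | -1-0,-11-,11--
  15 | -11-,11--
Essential prime implicants: --00, 0-1-, 11--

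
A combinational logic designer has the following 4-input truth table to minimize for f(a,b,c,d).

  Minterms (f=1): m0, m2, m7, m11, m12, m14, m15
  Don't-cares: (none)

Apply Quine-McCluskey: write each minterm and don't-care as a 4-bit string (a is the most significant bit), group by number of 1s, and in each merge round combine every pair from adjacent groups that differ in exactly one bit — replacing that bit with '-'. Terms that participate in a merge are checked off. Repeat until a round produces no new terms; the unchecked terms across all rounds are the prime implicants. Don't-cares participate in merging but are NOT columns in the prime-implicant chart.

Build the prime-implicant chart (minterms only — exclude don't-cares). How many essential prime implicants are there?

4

Round 0: 0000✓ 0010✓ 0111✓ 1011✓ 1100✓ 1110✓ 1111✓
Round 1: -111 00-0 1-11 11-0 111-
PIs = {-111, 00-0, 1-11, 11-0, 111-}
Coverage chart:
  m0: 00-0 ←essential
  m2: 00-0 ←essential
  m7: -111 ←essential
  m11: 1-11 ←essential
  m12: 11-0 ←essential
  m14: 11-0,111-
  m15: -111,1-11,111-
Essential: -111, 00-0, 1-11, 11-0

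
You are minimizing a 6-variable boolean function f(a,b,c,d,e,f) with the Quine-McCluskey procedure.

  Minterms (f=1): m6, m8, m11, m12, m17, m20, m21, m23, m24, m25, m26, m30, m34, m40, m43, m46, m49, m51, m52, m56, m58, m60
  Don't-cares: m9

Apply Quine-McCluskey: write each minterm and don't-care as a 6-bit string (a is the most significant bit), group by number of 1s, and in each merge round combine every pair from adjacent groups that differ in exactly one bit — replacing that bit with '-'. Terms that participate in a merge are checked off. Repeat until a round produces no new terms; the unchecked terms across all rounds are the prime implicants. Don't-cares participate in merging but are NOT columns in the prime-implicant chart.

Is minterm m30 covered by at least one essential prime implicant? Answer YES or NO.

YES

Round 0: 000110 001000✓ 001001✓ 001011✓ 001100✓ 010001✓ 010100✓ 010101✓ 010111✓ 011000✓ 011001✓ 011010✓ 011110✓ 100010 101000✓ 101011✓ 101110 110001✓ 110011✓ 110100✓ 111000✓ 111010✓ 111100✓
Round 1: -01000✓ -01011 -10001 -10100 -11000✓ -11010✓ 0-1000✓ 0-1001✓ 001-00 0010-1 00100-✓ 01-001 010-01 0101-1 01010- 011-10 0110-0✓ 01100-✓ 1-1000✓ 11-100 1100-1 111-00 1110-0✓
Round 2: --1000 -110-0 0-100-
PIs = {--1000, -01011, -10001, -10100, -110-0, 0-100-, 000110, 001-00, 0010-1, 01-001, 010-01, 0101-1, 01010-, 011-10, 100010, 101110, 11-100, 1100-1, 111-00}
Coverage chart:
  m6: 000110 ←essential
  m8: --1000,0-100-,001-00
  m11: -01011,0010-1
  m12: 001-00 ←essential
  m17: -10001,01-001,010-01
  m20: -10100,01010-
  m21: 010-01,0101-1,01010-
  m23: 0101-1 ←essential
  m24: --1000,-110-0,0-100-
  m25: 0-100-,01-001
  m26: -110-0,011-10
  m30: 011-10 ←essential
  m34: 100010 ←essential
  m40: --1000 ←essential
  m43: -01011 ←essential
  m46: 101110 ←essential
  m49: -10001,1100-1
  m51: 1100-1 ←essential
  m52: -10100,11-100
  m56: --1000,-110-0,111-00
  m58: -110-0 ←essential
  m60: 11-100,111-00
Essential: --1000, -01011, -110-0, 000110, 001-00, 0101-1, 011-10, 100010, 101110, 1100-1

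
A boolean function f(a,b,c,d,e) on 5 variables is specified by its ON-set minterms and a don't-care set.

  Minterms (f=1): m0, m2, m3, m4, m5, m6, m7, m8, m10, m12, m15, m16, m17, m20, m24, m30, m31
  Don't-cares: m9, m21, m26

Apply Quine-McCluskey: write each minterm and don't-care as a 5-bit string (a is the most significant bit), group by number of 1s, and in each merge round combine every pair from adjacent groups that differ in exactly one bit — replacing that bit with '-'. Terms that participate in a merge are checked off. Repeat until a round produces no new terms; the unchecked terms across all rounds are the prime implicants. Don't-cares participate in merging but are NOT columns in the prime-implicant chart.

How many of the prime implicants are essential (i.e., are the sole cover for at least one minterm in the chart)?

size-2^0 implicants → 00000(✓)  00010(✓)  00011(✓)  00100(✓)  00101(✓)  00110(✓)  00111(✓)  01000(✓)  01001(✓)  01010(✓)  01100(✓)  01111(✓)  10000(✓)  10001(✓)  10100(✓)  10101(✓)  11000(✓)  11010(✓)  11110(✓)  11111(✓)
size-2^1 implicants → -0000(✓)  -0100(✓)  -0101(✓)  -1000(✓)  -1010(✓)  -1111  0-000(✓)  0-010(✓)  0-100(✓)  0-111  00-00(✓)  00-10(✓)  00-11(✓)  000-0(✓)  0001-(✓)  001-0(✓)  001-1(✓)  0010-(✓)  0011-(✓)  01-00(✓)  010-0(✓)  0100-  1-000(✓)  10-00(✓)  10-01(✓)  1000-(✓)  1010-(✓)  11-10  110-0(✓)  1111-
size-2^2 implicants → --000  -0-00  -010-  -10-0  0--00  0-0-0  00--0  00-1-  001--  10-0-
Unchecked terms (primes): --000, -0-00, -010-, -10-0, -1111, 0--00, 0-0-0, 0-111, 00--0, 00-1-, 001--, 0100-, 10-0-, 11-10, 1111-
Minterm coverage:
  m0 ⊆ --000,-0-00,0--00,0-0-0,00--0
  m2 ⊆ 0-0-0,00--0,00-1-
  m3 ⊆ 00-1- [E]
  m4 ⊆ -0-00,-010-,0--00,00--0,001--
  m5 ⊆ -010-,001--
  m6 ⊆ 00--0,00-1-,001--
  m7 ⊆ 0-111,00-1-,001--
  m8 ⊆ --000,-10-0,0--00,0-0-0,0100-
  m10 ⊆ -10-0,0-0-0
  m12 ⊆ 0--00 [E]
  m15 ⊆ -1111,0-111
  m16 ⊆ --000,-0-00,10-0-
  m17 ⊆ 10-0- [E]
  m20 ⊆ -0-00,-010-,10-0-
  m24 ⊆ --000,-10-0
  m30 ⊆ 11-10,1111-
  m31 ⊆ -1111,1111-
E = {0--00, 00-1-, 10-0-}

3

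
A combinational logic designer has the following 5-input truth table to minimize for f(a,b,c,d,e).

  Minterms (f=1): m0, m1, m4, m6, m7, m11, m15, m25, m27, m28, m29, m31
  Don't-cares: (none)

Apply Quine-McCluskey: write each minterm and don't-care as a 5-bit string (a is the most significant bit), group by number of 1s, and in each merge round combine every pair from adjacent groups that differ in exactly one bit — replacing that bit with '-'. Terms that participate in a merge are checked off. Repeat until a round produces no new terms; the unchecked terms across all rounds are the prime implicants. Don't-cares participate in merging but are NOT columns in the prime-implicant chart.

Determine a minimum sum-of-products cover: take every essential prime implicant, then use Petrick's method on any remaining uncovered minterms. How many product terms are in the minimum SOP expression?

6

Round 0: 00000✓ 00001✓ 00100✓ 00110✓ 00111✓ 01011✓ 01111✓ 11001✓ 11011✓ 11100✓ 11101✓ 11111✓
Round 1: -1011✓ -1111✓ 0-111 00-00 0000- 001-0 0011- 01-11✓ 11-01✓ 11-11✓ 110-1✓ 111-1✓ 1110-
Round 2: -1-11 11--1
PIs = {-1-11, 0-111, 00-00, 0000-, 001-0, 0011-, 11--1, 1110-}
Coverage chart:
  m0: 00-00,0000-
  m1: 0000- ←essential
  m4: 00-00,001-0
  m6: 001-0,0011-
  m7: 0-111,0011-
  m11: -1-11 ←essential
  m15: -1-11,0-111
  m25: 11--1 ←essential
  m27: -1-11,11--1
  m28: 1110- ←essential
  m29: 11--1,1110-
  m31: -1-11,11--1
Essential: -1-11, 0000-, 11--1, 1110-
Petrick residual → 0-111, 001-0
Min cover (6 terms): bde + a'cde + a'b'c'd' + a'b'ce' + abe + abcd'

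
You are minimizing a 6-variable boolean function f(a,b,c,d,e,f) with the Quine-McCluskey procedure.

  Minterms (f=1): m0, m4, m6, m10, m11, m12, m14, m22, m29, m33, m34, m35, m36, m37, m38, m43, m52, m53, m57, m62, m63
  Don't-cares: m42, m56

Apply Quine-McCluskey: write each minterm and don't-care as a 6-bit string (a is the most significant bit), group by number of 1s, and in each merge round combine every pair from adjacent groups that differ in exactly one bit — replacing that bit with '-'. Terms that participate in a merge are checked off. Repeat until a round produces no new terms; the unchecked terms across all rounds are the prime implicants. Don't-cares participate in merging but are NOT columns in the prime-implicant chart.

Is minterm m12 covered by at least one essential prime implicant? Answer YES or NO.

YES

Round 0: 000000✓ 000100✓ 000110✓ 001010✓ 001011✓ 001100✓ 001110✓ 010110✓ 011101 100001✓ 100010✓ 100011✓ 100100✓ 100101✓ 100110✓ 101010✓ 101011✓ 110100✓ 110101✓ 111000✓ 111001✓ 111110✓ 111111✓
Round 1: -00100✓ -00110✓ -01010✓ -01011✓ 0-0110 00-100✓ 00-110✓ 000-00 0001-0✓ 001-10 00101-✓ 0011-0✓ 1-0100✓ 1-0101✓ 10-010✓ 10-011✓ 100-01 100-10 1000-1 10001-✓ 1001-0✓ 10010-✓ 10101-✓ 11010-✓ 11100- 11111-
Round 2: -001-0 -0101- 00-1-0 1-010- 10-01-
PIs = {-001-0, -0101-, 0-0110, 00-1-0, 000-00, 001-10, 011101, 1-010-, 10-01-, 100-01, 100-10, 1000-1, 11100-, 11111-}
Coverage chart:
  m0: 000-00 ←essential
  m4: -001-0,00-1-0,000-00
  m6: -001-0,0-0110,00-1-0
  m10: -0101-,001-10
  m11: -0101- ←essential
  m12: 00-1-0 ←essential
  m14: 00-1-0,001-10
  m22: 0-0110 ←essential
  m29: 011101 ←essential
  m33: 100-01,1000-1
  m34: 10-01-,100-10
  m35: 10-01-,1000-1
  m36: -001-0,1-010-
  m37: 1-010-,100-01
  m38: -001-0,100-10
  m43: -0101-,10-01-
  m52: 1-010- ←essential
  m53: 1-010- ←essential
  m57: 11100- ←essential
  m62: 11111- ←essential
  m63: 11111- ←essential
Essential: -0101-, 0-0110, 00-1-0, 000-00, 011101, 1-010-, 11100-, 11111-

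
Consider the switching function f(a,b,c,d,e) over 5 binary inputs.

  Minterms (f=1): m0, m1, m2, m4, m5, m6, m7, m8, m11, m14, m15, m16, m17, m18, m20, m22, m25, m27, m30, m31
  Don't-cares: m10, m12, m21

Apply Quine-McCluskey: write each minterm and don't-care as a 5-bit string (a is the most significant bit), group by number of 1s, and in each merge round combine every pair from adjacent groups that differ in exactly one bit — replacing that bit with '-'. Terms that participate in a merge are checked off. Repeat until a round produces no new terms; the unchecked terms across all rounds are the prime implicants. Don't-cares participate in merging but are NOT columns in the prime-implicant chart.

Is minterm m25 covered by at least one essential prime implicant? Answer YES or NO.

[col 0] 00000*, 00001*, 00010*, 00100*, 00101*, 00110*, 00111*, 01000*, 01010*, 01011*, 01100*, 01110*, 01111*, 10000*, 10001*, 10010*, 10100*, 10101*, 10110*, 11001*, 11011*, 11110*, 11111*
[col 1] -0000*, -0001*, -0010*, -0100*, -0101*, -0110*, -1011*, -1110*, -1111*, 0-000*, 0-010*, 0-100*, 0-110*, 0-111*, 00-00*, 00-01*, 00-10*, 000-0*, 0000-*, 001-0*, 001-1*, 0010-*, 0011-*, 01-00*, 01-10*, 01-11*, 010-0*, 0101-*, 011-0*, 0111-*, 1-001, 1-110*, 10-00*, 10-01*, 10-10*, 100-0*, 1000-*, 101-0*, 1010-*, 11-11*, 110-1, 1111-*
[col 2] --110, -0-00*, -0-01*, -0-10*, -00-0*, -000-*, -01-0*, -010-*, -1-11, -111-, 0--00*, 0--10*, 0-0-0*, 0-1-0*, 0-11-, 00--0*, 00-0-*, 001--, 01--0*, 01-1-, 10--0*, 10-0-*
[col 3] -0--0, -0-0-, 0---0
Prime implicants: --110, -0--0, -0-0-, -1-11, -111-, 0---0, 0-11-, 001--, 01-1-, 1-001, 110-1
PI chart (minterm → PIs covering it):
  0 | -0--0,-0-0-,0---0
  1 | -0-0-  (sole → essential)
  2 | -0--0,0---0
  4 | -0--0,-0-0-,0---0,001--
  5 | -0-0-,001--
  6 | --110,-0--0,0---0,0-11-,001--
  7 | 0-11-,001--
  8 | 0---0  (sole → essential)
  11 | -1-11,01-1-
  14 | --110,-111-,0---0,0-11-,01-1-
  15 | -1-11,-111-,0-11-,01-1-
  16 | -0--0,-0-0-
  17 | -0-0-,1-001
  18 | -0--0  (sole → essential)
  20 | -0--0,-0-0-
  22 | --110,-0--0
  25 | 1-001,110-1
  27 | -1-11,110-1
  30 | --110,-111-
  31 | -1-11,-111-
Essential prime implicants: -0--0, -0-0-, 0---0

NO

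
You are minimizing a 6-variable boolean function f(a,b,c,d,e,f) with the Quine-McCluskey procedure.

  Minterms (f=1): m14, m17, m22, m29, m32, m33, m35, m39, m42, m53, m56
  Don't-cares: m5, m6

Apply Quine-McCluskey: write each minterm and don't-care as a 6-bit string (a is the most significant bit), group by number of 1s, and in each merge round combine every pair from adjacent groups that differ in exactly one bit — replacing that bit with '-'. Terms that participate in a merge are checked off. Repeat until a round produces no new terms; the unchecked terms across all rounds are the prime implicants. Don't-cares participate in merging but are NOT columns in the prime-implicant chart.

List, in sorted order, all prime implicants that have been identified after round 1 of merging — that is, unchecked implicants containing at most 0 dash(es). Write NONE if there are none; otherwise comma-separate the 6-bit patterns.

000101, 010001, 011101, 101010, 110101, 111000

Round 0: 000101 000110✓ 001110✓ 010001 010110✓ 011101 100000✓ 100001✓ 100011✓ 100111✓ 101010 110101 111000
Round 1: 0-0110 00-110 100-11 1000-1 10000-
PIs = {0-0110, 00-110, 000101, 010001, 011101, 100-11, 1000-1, 10000-, 101010, 110101, 111000}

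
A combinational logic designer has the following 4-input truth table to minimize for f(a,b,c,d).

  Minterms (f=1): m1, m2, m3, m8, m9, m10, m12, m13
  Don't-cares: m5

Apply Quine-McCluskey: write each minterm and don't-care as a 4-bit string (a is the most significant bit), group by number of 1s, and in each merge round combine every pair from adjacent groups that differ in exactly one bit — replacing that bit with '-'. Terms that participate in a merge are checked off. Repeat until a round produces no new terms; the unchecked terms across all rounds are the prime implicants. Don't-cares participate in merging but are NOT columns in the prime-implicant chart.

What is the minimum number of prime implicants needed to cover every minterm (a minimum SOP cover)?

[col 0] 0001*, 0010*, 0011*, 0101*, 1000*, 1001*, 1010*, 1100*, 1101*
[col 1] -001*, -010, -101*, 0-01*, 00-1, 001-, 1-00*, 1-01*, 10-0, 100-*, 110-*
[col 2] --01, 1-0-
Prime implicants: --01, -010, 00-1, 001-, 1-0-, 10-0
PI chart (minterm → PIs covering it):
  1 | --01,00-1
  2 | -010,001-
  3 | 00-1,001-
  8 | 1-0-,10-0
  9 | --01,1-0-
  10 | -010,10-0
  12 | 1-0-  (sole → essential)
  13 | --01,1-0-
Essential prime implicants: 1-0-
Petrick residual → -010, 00-1
Minimum SOP uses 3 PIs: b'cd' + a'b'd + ac'

3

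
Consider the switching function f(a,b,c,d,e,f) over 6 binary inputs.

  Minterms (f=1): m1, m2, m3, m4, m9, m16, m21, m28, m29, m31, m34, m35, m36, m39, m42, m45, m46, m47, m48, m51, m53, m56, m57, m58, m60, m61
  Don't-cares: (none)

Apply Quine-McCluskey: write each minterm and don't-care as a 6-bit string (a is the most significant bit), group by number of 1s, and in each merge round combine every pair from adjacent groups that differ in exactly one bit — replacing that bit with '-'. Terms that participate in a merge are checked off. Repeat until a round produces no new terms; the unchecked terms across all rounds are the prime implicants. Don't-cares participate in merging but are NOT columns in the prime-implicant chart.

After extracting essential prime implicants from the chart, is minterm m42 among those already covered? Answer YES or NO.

NO

[col 0] 000001*, 000010*, 000011*, 000100*, 001001*, 010000*, 010101*, 011100*, 011101*, 011111*, 100010*, 100011*, 100100*, 100111*, 101010*, 101101*, 101110*, 101111*, 110000*, 110011*, 110101*, 111000*, 111001*, 111010*, 111100*, 111101*
[col 1] -00010*, -00011*, -00100, -10000, -10101*, -11100*, -11101*, 00-001, 0000-1, 00001-*, 01-101*, 0111-1, 01110-*, 1-0011, 1-1010, 1-1101, 10-010, 10-111, 100-11, 10001-*, 101-10, 1011-1, 10111-, 11-000, 11-101*, 111-00*, 111-01*, 1110-0, 11100-*, 11110-*
[col 2] -0001-, -1-101, -1110-, 111-0-
Prime implicants: -0001-, -00100, -1-101, -10000, -1110-, 00-001, 0000-1, 0111-1, 1-0011, 1-1010, 1-1101, 10-010, 10-111, 100-11, 101-10, 1011-1, 10111-, 11-000, 111-0-, 1110-0
PI chart (minterm → PIs covering it):
  1 | 00-001,0000-1
  2 | -0001-  (sole → essential)
  3 | -0001-,0000-1
  4 | -00100  (sole → essential)
  9 | 00-001  (sole → essential)
  16 | -10000  (sole → essential)
  21 | -1-101  (sole → essential)
  28 | -1110-  (sole → essential)
  29 | -1-101,-1110-,0111-1
  31 | 0111-1  (sole → essential)
  34 | -0001-,10-010
  35 | -0001-,1-0011,100-11
  36 | -00100  (sole → essential)
  39 | 10-111,100-11
  42 | 1-1010,10-010,101-10
  45 | 1-1101,1011-1
  46 | 101-10,10111-
  47 | 10-111,1011-1,10111-
  48 | -10000,11-000
  51 | 1-0011  (sole → essential)
  53 | -1-101  (sole → essential)
  56 | 11-000,111-0-,1110-0
  57 | 111-0-  (sole → essential)
  58 | 1-1010,1110-0
  60 | -1110-,111-0-
  61 | -1-101,-1110-,1-1101,111-0-
Essential prime implicants: -0001-, -00100, -1-101, -10000, -1110-, 00-001, 0111-1, 1-0011, 111-0-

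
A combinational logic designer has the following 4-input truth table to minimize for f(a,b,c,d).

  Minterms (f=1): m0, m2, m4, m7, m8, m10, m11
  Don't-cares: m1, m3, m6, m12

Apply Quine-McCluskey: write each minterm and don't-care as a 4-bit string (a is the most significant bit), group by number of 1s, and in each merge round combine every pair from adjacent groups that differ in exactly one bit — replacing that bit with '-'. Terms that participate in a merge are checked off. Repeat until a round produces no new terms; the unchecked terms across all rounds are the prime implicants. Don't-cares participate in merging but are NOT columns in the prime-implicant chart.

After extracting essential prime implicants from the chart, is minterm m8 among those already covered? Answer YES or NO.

[col 0] 0000*, 0001*, 0010*, 0011*, 0100*, 0110*, 0111*, 1000*, 1010*, 1011*, 1100*
[col 1] -000*, -010*, -011*, -100*, 0-00*, 0-10*, 0-11*, 00-0*, 00-1*, 000-*, 001-*, 01-0*, 011-*, 1-00*, 10-0*, 101-*
[col 2] --00, -0-0, -01-, 0--0, 0-1-, 00--
Prime implicants: --00, -0-0, -01-, 0--0, 0-1-, 00--
PI chart (minterm → PIs covering it):
  0 | --00,-0-0,0--0,00--
  2 | -0-0,-01-,0--0,0-1-,00--
  4 | --00,0--0
  7 | 0-1-  (sole → essential)
  8 | --00,-0-0
  10 | -0-0,-01-
  11 | -01-  (sole → essential)
Essential prime implicants: -01-, 0-1-

NO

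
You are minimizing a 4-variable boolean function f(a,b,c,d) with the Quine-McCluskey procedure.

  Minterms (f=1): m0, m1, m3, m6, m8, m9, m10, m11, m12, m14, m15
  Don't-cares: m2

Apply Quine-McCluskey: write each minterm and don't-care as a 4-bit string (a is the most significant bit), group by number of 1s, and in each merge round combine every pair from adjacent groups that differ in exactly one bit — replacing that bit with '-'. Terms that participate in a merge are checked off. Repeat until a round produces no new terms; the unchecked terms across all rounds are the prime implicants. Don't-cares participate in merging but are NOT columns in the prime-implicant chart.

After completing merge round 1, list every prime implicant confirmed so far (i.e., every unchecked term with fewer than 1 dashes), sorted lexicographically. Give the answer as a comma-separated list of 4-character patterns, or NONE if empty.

size-2^0 implicants → 0000(✓)  0001(✓)  0010(✓)  0011(✓)  0110(✓)  1000(✓)  1001(✓)  1010(✓)  1011(✓)  1100(✓)  1110(✓)  1111(✓)
size-2^1 implicants → -000(✓)  -001(✓)  -010(✓)  -011(✓)  -110(✓)  0-10(✓)  00-0(✓)  00-1(✓)  000-(✓)  001-(✓)  1-00(✓)  1-10(✓)  1-11(✓)  10-0(✓)  10-1(✓)  100-(✓)  101-(✓)  11-0(✓)  111-(✓)
size-2^2 implicants → --10  -0-0(✓)  -0-1(✓)  -00-(✓)  -01-(✓)  00--(✓)  1--0  1-1-  10--(✓)
size-2^3 implicants → -0--
Unchecked terms (primes): --10, -0--, 1--0, 1-1-

NONE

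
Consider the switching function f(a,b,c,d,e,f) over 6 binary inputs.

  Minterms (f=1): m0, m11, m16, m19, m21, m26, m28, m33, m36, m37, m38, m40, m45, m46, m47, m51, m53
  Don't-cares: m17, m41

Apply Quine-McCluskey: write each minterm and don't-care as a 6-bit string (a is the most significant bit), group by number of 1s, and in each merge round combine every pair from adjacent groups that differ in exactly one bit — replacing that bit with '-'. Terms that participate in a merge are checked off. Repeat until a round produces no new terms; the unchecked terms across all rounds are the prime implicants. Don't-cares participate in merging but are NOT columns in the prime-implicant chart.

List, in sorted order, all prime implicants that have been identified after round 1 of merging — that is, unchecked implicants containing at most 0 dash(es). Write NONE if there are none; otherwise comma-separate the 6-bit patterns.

001011, 011010, 011100

Round 0: 000000✓ 001011 010000✓ 010001✓ 010011✓ 010101✓ 011010 011100 100001✓ 100100✓ 100101✓ 100110✓ 101000✓ 101001✓ 101101✓ 101110✓ 101111✓ 110011✓ 110101✓
Round 1: -10011 -10101 0-0000 010-01 0100-1 01000- 1-0101 10-001✓ 10-101✓ 10-110 100-01✓ 1001-0 10010- 101-01✓ 10100- 1011-1 10111-
Round 2: 10--01
PIs = {-10011, -10101, 0-0000, 001011, 010-01, 0100-1, 01000-, 011010, 011100, 1-0101, 10--01, 10-110, 1001-0, 10010-, 10100-, 1011-1, 10111-}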